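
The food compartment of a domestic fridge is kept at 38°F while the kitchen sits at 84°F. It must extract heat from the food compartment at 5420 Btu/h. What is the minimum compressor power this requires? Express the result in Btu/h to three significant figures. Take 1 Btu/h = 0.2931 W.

In absolute terms T_C = 276.48 K and T_H = 302.04 K, so ΔT = 25.56 K.
COP_Carnot = T_C/ΔT = 276.48/25.56 = 10.82.
Ẇ_min = Q̇/COP_Carnot = 5420/10.82 = 501.0 Btu/h.

501 Btu/h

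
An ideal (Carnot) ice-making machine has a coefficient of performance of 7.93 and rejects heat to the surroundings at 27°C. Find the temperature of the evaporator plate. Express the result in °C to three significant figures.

-6.61 °C

For a Carnot refrigerator COP_R = T_C/(T_H − T_C), so T_C = COP·T_H/(1 + COP).
With T_H = 300.15 K, T_C = 7.93 × 300.15/8.930 = 266.54 K.
Converting, 266.54 K = -6.61°C.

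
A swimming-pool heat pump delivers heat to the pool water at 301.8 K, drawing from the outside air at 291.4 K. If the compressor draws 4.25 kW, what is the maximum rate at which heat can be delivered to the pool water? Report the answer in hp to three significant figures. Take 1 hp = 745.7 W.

165 hp

The reservoir spacing is ΔT = 301.8 − 291.4 = 10.40 K.
COP_Carnot = T_H/ΔT = 301.80/10.40 = 29.02.
Q̇_max = COP_Carnot × Ẇ = 29.02 × 4.250 kW = 123.3 kW = 165.4 hp.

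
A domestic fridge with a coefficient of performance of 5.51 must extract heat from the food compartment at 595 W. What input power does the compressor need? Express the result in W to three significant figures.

Ẇ = Q̇_C/COP = 595.0/5.51 = 108.0 W.

108 W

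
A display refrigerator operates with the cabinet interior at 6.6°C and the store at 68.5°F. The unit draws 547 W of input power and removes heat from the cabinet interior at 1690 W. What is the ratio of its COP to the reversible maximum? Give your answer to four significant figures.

0.1511

COP_actual = Q̇_C/Ẇ = 1690/547.0 = 3.090.
In absolute terms T_C = 279.75 K and T_H = 293.43 K, so ΔT = 13.68 K.
COP_Carnot = T_C/ΔT = 279.75/13.68 = 20.45.
η_II = COP_actual/COP_Carnot = 3.090/20.45 = 0.1511.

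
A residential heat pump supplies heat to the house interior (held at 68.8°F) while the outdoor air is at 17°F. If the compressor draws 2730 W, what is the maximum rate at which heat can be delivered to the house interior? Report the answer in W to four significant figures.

27850 W

In absolute terms T_C = 264.82 K and T_H = 293.59 K, so ΔT = 28.78 K.
COP_Carnot = T_H/ΔT = 293.59/28.78 = 10.20.
Q̇_max = COP_Carnot × Ẇ = 10.20 × 2730 W = 27850 W.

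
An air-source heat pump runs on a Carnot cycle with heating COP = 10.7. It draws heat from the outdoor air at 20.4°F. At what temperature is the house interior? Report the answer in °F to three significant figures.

69.9 °F

COP_HP = T_H/(T_H − T_C) rearranges to T_H = COP·T_C/(COP − 1).
With T_C = 266.71 K, T_H = 10.7 × 266.71/9.700 = 294.20 K.
Converting, 294.20 K = 69.89°F.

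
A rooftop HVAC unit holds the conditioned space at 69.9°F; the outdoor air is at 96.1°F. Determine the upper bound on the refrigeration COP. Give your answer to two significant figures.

20

In absolute terms T_C = 294.21 K and T_H = 308.76 K, so ΔT = 14.56 K.
For a reversible cycle, COP_Carnot = T_C/ΔT = 294.21/14.56 = 20.21.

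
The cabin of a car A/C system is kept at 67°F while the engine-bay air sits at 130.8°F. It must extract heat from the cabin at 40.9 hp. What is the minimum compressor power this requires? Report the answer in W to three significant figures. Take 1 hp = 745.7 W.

In absolute terms T_C = 292.59 K and T_H = 328.04 K, so ΔT = 35.44 K.
COP_Carnot = T_C/ΔT = 292.59/35.44 = 8.255.
Ẇ_min = Q̇/COP_Carnot = 40.90/8.255 = 4.955 hp = 3695 W.

3690 W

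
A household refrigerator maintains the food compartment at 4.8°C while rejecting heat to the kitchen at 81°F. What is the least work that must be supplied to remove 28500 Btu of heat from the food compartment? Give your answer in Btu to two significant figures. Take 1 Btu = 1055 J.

2300 Btu

In absolute terms T_C = 277.95 K and T_H = 300.37 K, so ΔT = 22.42 K.
The reversible limit is COP_R = T_C/ΔT = 12.40, so W_min = Q_C/COP = Q_C·ΔT/T_C.
W_min = 28500 × 22.42/277.95 = 2299 Btu.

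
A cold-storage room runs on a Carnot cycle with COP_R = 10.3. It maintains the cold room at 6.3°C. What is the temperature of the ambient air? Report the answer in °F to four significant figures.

92.18 °F

COP_R = T_C/(T_H − T_C) gives T_H − T_C = T_C/COP.
With T_C = 279.45 K, T_H = 279.45 × (1 + 1/10.3) = 306.58 K.
Converting, 306.58 K = 92.18°F.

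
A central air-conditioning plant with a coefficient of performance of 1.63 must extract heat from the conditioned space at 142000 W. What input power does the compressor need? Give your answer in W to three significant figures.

87100 W

Ẇ = Q̇_C/COP = 142000/1.63 = 87120 W.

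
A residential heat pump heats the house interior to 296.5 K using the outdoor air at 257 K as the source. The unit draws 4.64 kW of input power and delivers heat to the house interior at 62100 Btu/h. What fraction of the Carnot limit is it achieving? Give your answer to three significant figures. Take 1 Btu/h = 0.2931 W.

0.523

Converting, Q̇_H = 62100 Btu/h = 18.20 kW, so COP_actual = Q̇_H/Ẇ = 18.20/4.640 = 3.923.
The reservoir spacing is ΔT = 296.5 − 257 = 39.50 K.
COP_Carnot = T_H/ΔT = 296.50/39.50 = 7.506.
η_II = COP_actual/COP_Carnot = 3.923/7.506 = 0.5226.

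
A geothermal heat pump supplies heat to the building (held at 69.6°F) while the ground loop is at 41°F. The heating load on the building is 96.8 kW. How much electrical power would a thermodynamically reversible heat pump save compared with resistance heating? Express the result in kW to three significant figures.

In absolute terms T_C = 278.15 K and T_H = 294.04 K, so ΔT = 15.89 K.
COP_Carnot = T_H/ΔT = 294.04/15.89 = 18.51.
Resistance heating needs Ẇ_res = Q̇_H = 96.80 kW; the reversible heat pump needs only Ẇ_hp = Q̇_H/COP = 5.231 kW.
Saving = 96.80 − 5.231 = 91.57 kW.

91.6 kW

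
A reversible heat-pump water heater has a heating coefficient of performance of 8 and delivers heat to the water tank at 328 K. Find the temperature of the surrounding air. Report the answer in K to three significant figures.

COP_HP = T_H/(T_H − T_C) gives T_H − T_C = T_H/COP.
With T_H = 328.00 K, T_C = 328.00 × (1 − 1/8) = 287.00 K.

287 K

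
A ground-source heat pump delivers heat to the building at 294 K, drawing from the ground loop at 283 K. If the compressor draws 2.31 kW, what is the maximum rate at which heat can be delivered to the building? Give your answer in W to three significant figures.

61700 W

The reservoir spacing is ΔT = 294 − 283 = 11.00 K.
COP_Carnot = T_H/ΔT = 294.00/11.00 = 26.73.
Q̇_max = COP_Carnot × Ẇ = 26.73 × 2.310 kW = 61.74 kW = 61740 W.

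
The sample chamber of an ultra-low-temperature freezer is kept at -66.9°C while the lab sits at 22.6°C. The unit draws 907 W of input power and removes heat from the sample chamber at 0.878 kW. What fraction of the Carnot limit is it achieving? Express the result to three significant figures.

0.420

Converting, Q̇_C = 0.8780 kW = 878.0 W, so COP_actual = Q̇_C/Ẇ = 878.0/907.0 = 0.9680.
In absolute terms T_C = 206.25 K and T_H = 295.75 K, so ΔT = 89.50 K.
COP_Carnot = T_C/ΔT = 206.25/89.50 = 2.304.
η_II = COP_actual/COP_Carnot = 0.9680/2.304 = 0.4201.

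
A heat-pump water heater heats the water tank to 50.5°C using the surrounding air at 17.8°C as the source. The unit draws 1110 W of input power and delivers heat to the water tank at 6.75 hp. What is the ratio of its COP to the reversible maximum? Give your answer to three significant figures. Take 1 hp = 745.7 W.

Converting, Q̇_H = 6.750 hp = 5033 W, so COP_actual = Q̇_H/Ẇ = 5033/1110 = 4.535.
In absolute terms T_C = 290.95 K and T_H = 323.65 K, so ΔT = 32.70 K.
COP_Carnot = T_H/ΔT = 323.65/32.70 = 9.898.
η_II = COP_actual/COP_Carnot = 4.535/9.898 = 0.4582.

0.458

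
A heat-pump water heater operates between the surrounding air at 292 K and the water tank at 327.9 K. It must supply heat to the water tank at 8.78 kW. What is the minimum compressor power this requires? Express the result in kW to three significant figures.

0.961 kW

The reservoir spacing is ΔT = 327.9 − 292 = 35.90 K.
COP_Carnot = T_H/ΔT = 327.90/35.90 = 9.134.
Ẇ_min = Q̇/COP_Carnot = 8.780/9.134 = 0.9613 kW.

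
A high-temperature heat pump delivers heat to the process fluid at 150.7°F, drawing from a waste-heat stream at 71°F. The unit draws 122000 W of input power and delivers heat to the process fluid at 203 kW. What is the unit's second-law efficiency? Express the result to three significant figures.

0.217

Converting, Q̇_H = 203.0 kW = 203000 W, so COP_actual = Q̇_H/Ẇ = 203000/122000 = 1.664.
In absolute terms T_C = 294.82 K and T_H = 339.09 K, so ΔT = 44.28 K.
COP_Carnot = T_H/ΔT = 339.09/44.28 = 7.658.
η_II = COP_actual/COP_Carnot = 1.664/7.658 = 0.2173.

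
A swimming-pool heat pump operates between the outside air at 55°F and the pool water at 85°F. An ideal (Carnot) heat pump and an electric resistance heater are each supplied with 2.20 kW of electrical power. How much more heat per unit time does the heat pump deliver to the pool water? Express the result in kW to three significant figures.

37.7 kW

In absolute terms T_C = 285.93 K and T_H = 302.59 K, so ΔT = 16.67 K.
COP_Carnot = T_H/ΔT = 302.59/16.67 = 18.16.
The heat pump delivers Q̇_H = COP × Ẇ = 39.94 kW; the resistance heater delivers Ẇ = 2.200 kW.
Extra = (COP − 1)·Ẇ = 37.74 kW.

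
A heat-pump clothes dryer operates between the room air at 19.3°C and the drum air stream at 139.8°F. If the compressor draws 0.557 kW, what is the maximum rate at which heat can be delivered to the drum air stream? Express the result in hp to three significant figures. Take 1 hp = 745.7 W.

6.13 hp

In absolute terms T_C = 292.45 K and T_H = 333.04 K, so ΔT = 40.59 K.
COP_Carnot = T_H/ΔT = 333.04/40.59 = 8.205.
Q̇_max = COP_Carnot × Ẇ = 8.205 × 0.5570 kW = 4.570 kW = 6.129 hp.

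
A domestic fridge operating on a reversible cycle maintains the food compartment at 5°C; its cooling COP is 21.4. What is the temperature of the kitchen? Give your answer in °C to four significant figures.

18.00 °C

COP_R = T_C/(T_H − T_C) gives T_H − T_C = T_C/COP.
With T_C = 278.15 K, T_H = 278.15 × (1 + 1/21.4) = 291.15 K.
Converting, 291.15 K = 18.00°C.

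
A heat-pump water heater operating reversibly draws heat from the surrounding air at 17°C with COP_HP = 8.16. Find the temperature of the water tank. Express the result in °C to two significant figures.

COP_HP = T_H/(T_H − T_C) rearranges to T_H = COP·T_C/(COP − 1).
With T_C = 290.15 K, T_H = 8.16 × 290.15/7.160 = 330.67 K.
Converting, 330.67 K = 57.52°C.

58 °C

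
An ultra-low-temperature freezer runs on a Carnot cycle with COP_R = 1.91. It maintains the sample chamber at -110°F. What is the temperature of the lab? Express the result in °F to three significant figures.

73.1 °F

COP_R = T_C/(T_H − T_C) gives T_H − T_C = T_C/COP.
With T_C = 194.26 K, T_H = 194.26 × (1 + 1/1.91) = 295.97 K.
Converting, 295.97 K = 73.07°F.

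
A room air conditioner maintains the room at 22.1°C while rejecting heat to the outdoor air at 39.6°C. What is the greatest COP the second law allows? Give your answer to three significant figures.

16.9

In absolute terms T_C = 295.25 K and T_H = 312.75 K, so ΔT = 17.50 K.
For a reversible cycle, COP_Carnot = T_C/ΔT = 295.25/17.50 = 16.87.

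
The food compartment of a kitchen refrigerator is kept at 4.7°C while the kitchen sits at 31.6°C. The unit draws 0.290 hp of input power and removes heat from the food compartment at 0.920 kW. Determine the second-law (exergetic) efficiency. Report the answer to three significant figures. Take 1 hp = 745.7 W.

Converting, Q̇_C = 0.9200 kW = 1.234 hp, so COP_actual = Q̇_C/Ẇ = 1.234/0.2900 = 4.254.
In absolute terms T_C = 277.85 K and T_H = 304.75 K, so ΔT = 26.90 K.
COP_Carnot = T_C/ΔT = 277.85/26.90 = 10.33.
η_II = COP_actual/COP_Carnot = 4.254/10.33 = 0.4119.

0.412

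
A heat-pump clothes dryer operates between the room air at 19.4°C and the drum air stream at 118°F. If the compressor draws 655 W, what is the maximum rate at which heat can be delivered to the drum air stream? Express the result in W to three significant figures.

7410 W

In absolute terms T_C = 292.55 K and T_H = 320.93 K, so ΔT = 28.38 K.
COP_Carnot = T_H/ΔT = 320.93/28.38 = 11.31.
Q̇_max = COP_Carnot × Ẇ = 11.31 × 655.0 W = 7407 W.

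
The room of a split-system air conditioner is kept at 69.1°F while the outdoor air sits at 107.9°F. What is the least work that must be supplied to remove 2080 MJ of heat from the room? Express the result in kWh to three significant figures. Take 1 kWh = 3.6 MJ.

In absolute terms T_C = 293.76 K and T_H = 315.32 K, so ΔT = 21.56 K.
The reversible limit is COP_R = T_C/ΔT = 13.63, so W_min = Q_C/COP = Q_C·ΔT/T_C.
W_min = 2080 × 21.56/293.76 = 152.6 MJ = 42.40 kWh.

42.4 kWh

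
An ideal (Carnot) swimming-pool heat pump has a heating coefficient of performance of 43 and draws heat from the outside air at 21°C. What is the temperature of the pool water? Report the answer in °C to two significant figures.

COP_HP = T_H/(T_H − T_C) rearranges to T_H = COP·T_C/(COP − 1).
With T_C = 294.15 K, T_H = 43 × 294.15/42.00 = 301.15 K.
Converting, 301.15 K = 28.00°C.

28 °C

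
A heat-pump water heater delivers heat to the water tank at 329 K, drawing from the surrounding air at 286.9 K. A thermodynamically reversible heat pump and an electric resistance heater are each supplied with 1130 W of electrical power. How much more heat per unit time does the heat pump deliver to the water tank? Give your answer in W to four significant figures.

The reservoir spacing is ΔT = 329 − 286.9 = 42.10 K.
COP_Carnot = T_H/ΔT = 329.00/42.10 = 7.815.
The heat pump delivers Q̇_H = COP × Ẇ = 8831 W; the resistance heater delivers Ẇ = 1130 W.
Extra = (COP − 1)·Ẇ = 7701 W.

7701 W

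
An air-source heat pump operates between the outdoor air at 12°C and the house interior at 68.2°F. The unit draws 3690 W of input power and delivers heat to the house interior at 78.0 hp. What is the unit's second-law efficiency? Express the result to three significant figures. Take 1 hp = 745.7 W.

0.436

Converting, Q̇_H = 78.00 hp = 58160 W, so COP_actual = Q̇_H/Ẇ = 58160/3690 = 15.76.
In absolute terms T_C = 285.15 K and T_H = 293.26 K, so ΔT = 8.111 K.
COP_Carnot = T_H/ΔT = 293.26/8.111 = 36.16.
η_II = COP_actual/COP_Carnot = 15.76/36.16 = 0.4360.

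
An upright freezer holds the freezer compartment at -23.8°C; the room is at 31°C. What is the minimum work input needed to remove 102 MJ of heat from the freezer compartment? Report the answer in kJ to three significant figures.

In absolute terms T_C = 249.35 K and T_H = 304.15 K, so ΔT = 54.80 K.
The reversible limit is COP_R = T_C/ΔT = 4.550, so W_min = Q_C/COP = Q_C·ΔT/T_C.
W_min = 102.0 × 54.80/249.35 = 22.42 MJ = 22420 kJ.

22400 kJ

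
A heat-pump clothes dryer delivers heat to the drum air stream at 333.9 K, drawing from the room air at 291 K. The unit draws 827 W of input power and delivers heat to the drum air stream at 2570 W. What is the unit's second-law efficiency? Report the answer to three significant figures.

COP_actual = Q̇_H/Ẇ = 2570/827.0 = 3.108.
The reservoir spacing is ΔT = 333.9 − 291 = 42.90 K.
COP_Carnot = T_H/ΔT = 333.90/42.90 = 7.783.
η_II = COP_actual/COP_Carnot = 3.108/7.783 = 0.3993.

0.399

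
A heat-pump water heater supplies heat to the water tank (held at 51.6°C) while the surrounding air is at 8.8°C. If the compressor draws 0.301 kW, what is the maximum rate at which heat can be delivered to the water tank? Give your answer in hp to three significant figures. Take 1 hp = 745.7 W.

In absolute terms T_C = 281.95 K and T_H = 324.75 K, so ΔT = 42.80 K.
COP_Carnot = T_H/ΔT = 324.75/42.80 = 7.588.
Q̇_max = COP_Carnot × Ẇ = 7.588 × 0.3010 kW = 2.284 kW = 3.063 hp.

3.06 hp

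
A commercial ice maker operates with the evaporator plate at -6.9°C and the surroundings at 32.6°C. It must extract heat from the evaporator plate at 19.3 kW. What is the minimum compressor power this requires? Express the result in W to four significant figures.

In absolute terms T_C = 266.25 K and T_H = 305.75 K, so ΔT = 39.50 K.
COP_Carnot = T_C/ΔT = 266.25/39.50 = 6.741.
Ẇ_min = Q̇/COP_Carnot = 19.30/6.741 = 2.863 kW = 2863 W.

2863 W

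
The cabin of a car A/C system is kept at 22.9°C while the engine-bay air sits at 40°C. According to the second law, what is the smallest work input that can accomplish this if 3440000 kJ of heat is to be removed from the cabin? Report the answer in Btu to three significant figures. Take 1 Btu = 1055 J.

188000 Btu

In absolute terms T_C = 296.05 K and T_H = 313.15 K, so ΔT = 17.10 K.
The reversible limit is COP_R = T_C/ΔT = 17.31, so W_min = Q_C/COP = Q_C·ΔT/T_C.
W_min = 3440000 × 17.10/296.05 = 198700 kJ = 188300 Btu.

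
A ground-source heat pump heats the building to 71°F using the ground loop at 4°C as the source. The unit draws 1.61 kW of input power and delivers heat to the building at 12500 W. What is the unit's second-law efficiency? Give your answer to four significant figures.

Converting, Q̇_H = 12500 W = 12.50 kW, so COP_actual = Q̇_H/Ẇ = 12.50/1.610 = 7.764.
In absolute terms T_C = 277.15 K and T_H = 294.82 K, so ΔT = 17.67 K.
COP_Carnot = T_H/ΔT = 294.82/17.67 = 16.69.
η_II = COP_actual/COP_Carnot = 7.764/16.69 = 0.4653.

0.4653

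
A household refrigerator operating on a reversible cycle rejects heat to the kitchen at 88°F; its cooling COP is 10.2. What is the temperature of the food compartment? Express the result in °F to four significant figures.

39.10 °F

For a Carnot refrigerator COP_R = T_C/(T_H − T_C), so T_C = COP·T_H/(1 + COP).
With T_H = 304.26 K, T_C = 10.2 × 304.26/11.20 = 277.09 K.
Converting, 277.09 K = 39.10°F.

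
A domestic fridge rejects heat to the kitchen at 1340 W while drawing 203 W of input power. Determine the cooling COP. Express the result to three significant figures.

5.60

The first law gives Q̇_H = Q̇_C + Ẇ, so the three rates are Q̇_C = 1137, Q̇_H = 1340, Ẇ = 203.0 W.
COP_R = Q̇_C/Ẇ = 1137/203.0 = 5.601.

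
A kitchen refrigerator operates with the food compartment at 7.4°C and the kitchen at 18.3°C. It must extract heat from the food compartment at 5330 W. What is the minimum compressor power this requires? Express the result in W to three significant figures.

207 W

In absolute terms T_C = 280.55 K and T_H = 291.45 K, so ΔT = 10.90 K.
COP_Carnot = T_C/ΔT = 280.55/10.90 = 25.74.
Ẇ_min = Q̇/COP_Carnot = 5330/25.74 = 207.1 W.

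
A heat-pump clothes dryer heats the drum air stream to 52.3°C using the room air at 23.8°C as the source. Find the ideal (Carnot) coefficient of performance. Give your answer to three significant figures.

11.4

In absolute terms T_C = 296.95 K and T_H = 325.45 K, so ΔT = 28.50 K.
For a reversible cycle, COP_Carnot = T_H/ΔT = 325.45/28.50 = 11.42.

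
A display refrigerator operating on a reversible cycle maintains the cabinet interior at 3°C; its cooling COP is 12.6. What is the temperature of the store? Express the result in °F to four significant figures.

COP_R = T_C/(T_H − T_C) gives T_H − T_C = T_C/COP.
With T_C = 276.15 K, T_H = 276.15 × (1 + 1/12.6) = 298.07 K.
Converting, 298.07 K = 76.85°F.

76.85 °F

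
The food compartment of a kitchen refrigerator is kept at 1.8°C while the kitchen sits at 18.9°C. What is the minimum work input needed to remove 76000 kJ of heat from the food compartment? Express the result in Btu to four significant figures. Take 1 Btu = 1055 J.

In absolute terms T_C = 274.95 K and T_H = 292.05 K, so ΔT = 17.10 K.
The reversible limit is COP_R = T_C/ΔT = 16.08, so W_min = Q_C/COP = Q_C·ΔT/T_C.
W_min = 76000 × 17.10/274.95 = 4727 kJ = 4480 Btu.

4480 Btu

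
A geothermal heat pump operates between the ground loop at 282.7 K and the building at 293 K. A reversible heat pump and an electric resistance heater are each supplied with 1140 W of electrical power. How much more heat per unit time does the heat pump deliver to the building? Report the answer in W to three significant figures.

31300 W

The reservoir spacing is ΔT = 293 − 282.7 = 10.30 K.
COP_Carnot = T_H/ΔT = 293.00/10.30 = 28.45.
The heat pump delivers Q̇_H = COP × Ẇ = 32430 W; the resistance heater delivers Ẇ = 1140 W.
Extra = (COP − 1)·Ẇ = 31290 W.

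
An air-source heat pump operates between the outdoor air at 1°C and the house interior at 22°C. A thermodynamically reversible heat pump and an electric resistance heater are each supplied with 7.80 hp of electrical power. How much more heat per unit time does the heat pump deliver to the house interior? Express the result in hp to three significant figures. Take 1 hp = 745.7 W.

In absolute terms T_C = 274.15 K and T_H = 295.15 K, so ΔT = 21.00 K.
COP_Carnot = T_H/ΔT = 295.15/21.00 = 14.05.
The heat pump delivers Q̇_H = COP × Ẇ = 109.6 hp; the resistance heater delivers Ẇ = 7.800 hp.
Extra = (COP − 1)·Ẇ = 101.8 hp.

102 hp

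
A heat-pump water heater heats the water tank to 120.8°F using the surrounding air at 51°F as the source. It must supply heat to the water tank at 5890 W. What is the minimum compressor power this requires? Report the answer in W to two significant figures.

In absolute terms T_C = 283.71 K and T_H = 322.48 K, so ΔT = 38.78 K.
COP_Carnot = T_H/ΔT = 322.48/38.78 = 8.316.
Ẇ_min = Q̇/COP_Carnot = 5890/8.316 = 708.3 W.

710 W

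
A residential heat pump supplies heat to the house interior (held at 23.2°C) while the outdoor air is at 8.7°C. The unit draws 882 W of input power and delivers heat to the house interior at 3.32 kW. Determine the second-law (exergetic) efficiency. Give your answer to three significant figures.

0.184

Converting, Q̇_H = 3.320 kW = 3320 W, so COP_actual = Q̇_H/Ẇ = 3320/882.0 = 3.764.
In absolute terms T_C = 281.85 K and T_H = 296.35 K, so ΔT = 14.50 K.
COP_Carnot = T_H/ΔT = 296.35/14.50 = 20.44.
η_II = COP_actual/COP_Carnot = 3.764/20.44 = 0.1842.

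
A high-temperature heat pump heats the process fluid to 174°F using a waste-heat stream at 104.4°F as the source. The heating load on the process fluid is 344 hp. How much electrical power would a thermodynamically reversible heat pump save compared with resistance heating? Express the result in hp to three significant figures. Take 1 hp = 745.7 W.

In absolute terms T_C = 313.37 K and T_H = 352.04 K, so ΔT = 38.67 K.
COP_Carnot = T_H/ΔT = 352.04/38.67 = 9.104.
Resistance heating needs Ẇ_res = Q̇_H = 344.0 hp; the reversible heat pump needs only Ẇ_hp = Q̇_H/COP = 37.78 hp.
Saving = 344.0 − 37.78 = 306.2 hp.

306 hp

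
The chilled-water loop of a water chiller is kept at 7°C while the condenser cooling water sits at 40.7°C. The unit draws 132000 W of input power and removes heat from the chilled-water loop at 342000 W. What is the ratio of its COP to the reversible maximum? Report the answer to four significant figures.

0.3117

COP_actual = Q̇_C/Ẇ = 342000/132000 = 2.591.
In absolute terms T_C = 280.15 K and T_H = 313.85 K, so ΔT = 33.70 K.
COP_Carnot = T_C/ΔT = 280.15/33.70 = 8.313.
η_II = COP_actual/COP_Carnot = 2.591/8.313 = 0.3117.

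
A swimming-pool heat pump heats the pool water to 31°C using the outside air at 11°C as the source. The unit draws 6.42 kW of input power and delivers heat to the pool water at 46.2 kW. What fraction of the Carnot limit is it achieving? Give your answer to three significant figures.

COP_actual = Q̇_H/Ẇ = 46.20/6.420 = 7.196.
In absolute terms T_C = 284.15 K and T_H = 304.15 K, so ΔT = 20.00 K.
COP_Carnot = T_H/ΔT = 304.15/20.00 = 15.21.
η_II = COP_actual/COP_Carnot = 7.196/15.21 = 0.4732.

0.473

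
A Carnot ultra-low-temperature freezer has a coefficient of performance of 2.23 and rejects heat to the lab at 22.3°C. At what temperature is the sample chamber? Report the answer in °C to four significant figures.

-69.17 °C

For a Carnot refrigerator COP_R = T_C/(T_H − T_C), so T_C = COP·T_H/(1 + COP).
With T_H = 295.45 K, T_C = 2.23 × 295.45/3.230 = 203.98 K.
Converting, 203.98 K = -69.17°C.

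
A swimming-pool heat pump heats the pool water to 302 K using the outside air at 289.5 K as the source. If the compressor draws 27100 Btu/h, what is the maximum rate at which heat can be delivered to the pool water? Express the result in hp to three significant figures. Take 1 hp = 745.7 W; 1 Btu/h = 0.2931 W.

257 hp

The reservoir spacing is ΔT = 302 − 289.5 = 12.50 K.
COP_Carnot = T_H/ΔT = 302.00/12.50 = 24.16.
Q̇_max = COP_Carnot × Ẇ = 24.16 × 27100 Btu/h = 654700 Btu/h = 257.3 hp.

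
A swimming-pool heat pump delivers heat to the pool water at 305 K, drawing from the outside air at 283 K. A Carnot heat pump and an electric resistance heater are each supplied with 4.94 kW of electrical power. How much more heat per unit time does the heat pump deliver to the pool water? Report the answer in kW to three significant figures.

The reservoir spacing is ΔT = 305 − 283 = 22.00 K.
COP_Carnot = T_H/ΔT = 305.00/22.00 = 13.86.
The heat pump delivers Q̇_H = COP × Ẇ = 68.49 kW; the resistance heater delivers Ẇ = 4.940 kW.
Extra = (COP − 1)·Ẇ = 63.55 kW.

63.5 kW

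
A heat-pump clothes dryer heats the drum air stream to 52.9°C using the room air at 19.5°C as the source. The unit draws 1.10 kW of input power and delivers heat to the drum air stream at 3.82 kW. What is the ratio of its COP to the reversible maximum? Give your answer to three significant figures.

COP_actual = Q̇_H/Ẇ = 3.820/1.100 = 3.473.
In absolute terms T_C = 292.65 K and T_H = 326.05 K, so ΔT = 33.40 K.
COP_Carnot = T_H/ΔT = 326.05/33.40 = 9.762.
η_II = COP_actual/COP_Carnot = 3.473/9.762 = 0.3557.

0.356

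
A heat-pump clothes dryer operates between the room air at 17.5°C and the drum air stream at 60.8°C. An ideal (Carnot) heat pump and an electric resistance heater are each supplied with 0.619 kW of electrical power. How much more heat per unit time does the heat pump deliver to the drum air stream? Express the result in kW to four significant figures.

4.155 kW

In absolute terms T_C = 290.65 K and T_H = 333.95 K, so ΔT = 43.30 K.
COP_Carnot = T_H/ΔT = 333.95/43.30 = 7.712.
The heat pump delivers Q̇_H = COP × Ẇ = 4.774 kW; the resistance heater delivers Ẇ = 0.6190 kW.
Extra = (COP − 1)·Ẇ = 4.155 kW.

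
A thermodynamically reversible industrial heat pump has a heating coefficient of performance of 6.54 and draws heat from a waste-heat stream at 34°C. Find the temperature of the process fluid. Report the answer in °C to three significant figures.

89.4 °C

COP_HP = T_H/(T_H − T_C) rearranges to T_H = COP·T_C/(COP − 1).
With T_C = 307.15 K, T_H = 6.54 × 307.15/5.540 = 362.59 K.
Converting, 362.59 K = 89.44°C.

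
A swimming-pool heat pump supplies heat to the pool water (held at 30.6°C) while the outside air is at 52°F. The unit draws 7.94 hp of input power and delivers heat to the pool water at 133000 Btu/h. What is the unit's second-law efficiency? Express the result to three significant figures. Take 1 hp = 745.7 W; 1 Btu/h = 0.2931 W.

0.422

Converting, Q̇_H = 133000 Btu/h = 52.28 hp, so COP_actual = Q̇_H/Ẇ = 52.28/7.940 = 6.584.
In absolute terms T_C = 284.26 K and T_H = 303.75 K, so ΔT = 19.49 K.
COP_Carnot = T_H/ΔT = 303.75/19.49 = 15.59.
η_II = COP_actual/COP_Carnot = 6.584/15.59 = 0.4224.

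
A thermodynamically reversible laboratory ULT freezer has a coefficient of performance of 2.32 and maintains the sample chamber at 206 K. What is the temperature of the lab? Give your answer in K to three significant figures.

295 K

COP_R = T_C/(T_H − T_C) gives T_H − T_C = T_C/COP.
With T_C = 206.00 K, T_H = 206.00 × (1 + 1/2.32) = 294.79 K.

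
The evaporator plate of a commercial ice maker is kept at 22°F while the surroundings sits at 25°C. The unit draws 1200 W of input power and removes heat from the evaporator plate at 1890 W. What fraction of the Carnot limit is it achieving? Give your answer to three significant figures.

0.180

COP_actual = Q̇_C/Ẇ = 1890/1200 = 1.575.
In absolute terms T_C = 267.59 K and T_H = 298.15 K, so ΔT = 30.56 K.
COP_Carnot = T_C/ΔT = 267.59/30.56 = 8.758.
η_II = COP_actual/COP_Carnot = 1.575/8.758 = 0.1798.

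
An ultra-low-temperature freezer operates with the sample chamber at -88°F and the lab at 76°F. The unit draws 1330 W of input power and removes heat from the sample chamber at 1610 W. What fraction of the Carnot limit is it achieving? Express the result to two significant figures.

0.53

COP_actual = Q̇_C/Ẇ = 1610/1330 = 1.211.
In absolute terms T_C = 206.48 K and T_H = 297.59 K, so ΔT = 91.11 K.
COP_Carnot = T_C/ΔT = 206.48/91.11 = 2.266.
η_II = COP_actual/COP_Carnot = 1.211/2.266 = 0.5341.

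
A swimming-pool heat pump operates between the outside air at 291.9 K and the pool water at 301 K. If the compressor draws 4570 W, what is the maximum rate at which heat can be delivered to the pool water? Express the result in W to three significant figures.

The reservoir spacing is ΔT = 301 − 291.9 = 9.100 K.
COP_Carnot = T_H/ΔT = 301.00/9.100 = 33.08.
Q̇_max = COP_Carnot × Ẇ = 33.08 × 4570 W = 151200 W.

151000 W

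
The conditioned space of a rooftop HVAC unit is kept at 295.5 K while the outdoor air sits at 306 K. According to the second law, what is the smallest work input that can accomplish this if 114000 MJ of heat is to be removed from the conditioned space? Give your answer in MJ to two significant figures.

4100 MJ

The reservoir spacing is ΔT = 306 − 295.5 = 10.50 K.
The reversible limit is COP_R = T_C/ΔT = 28.14, so W_min = Q_C/COP = Q_C·ΔT/T_C.
W_min = 114000 × 10.50/295.50 = 4051 MJ.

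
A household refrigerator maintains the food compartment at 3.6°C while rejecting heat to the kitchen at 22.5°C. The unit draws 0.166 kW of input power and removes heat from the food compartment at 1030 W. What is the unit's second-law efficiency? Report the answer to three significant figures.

Converting, Q̇_C = 1030 W = 1.030 kW, so COP_actual = Q̇_C/Ẇ = 1.030/0.1660 = 6.205.
In absolute terms T_C = 276.75 K and T_H = 295.65 K, so ΔT = 18.90 K.
COP_Carnot = T_C/ΔT = 276.75/18.90 = 14.64.
η_II = COP_actual/COP_Carnot = 6.205/14.64 = 0.4237.

0.424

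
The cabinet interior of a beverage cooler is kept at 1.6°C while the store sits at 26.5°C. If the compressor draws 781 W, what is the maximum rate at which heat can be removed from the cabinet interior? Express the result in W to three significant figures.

In absolute terms T_C = 274.75 K and T_H = 299.65 K, so ΔT = 24.90 K.
COP_Carnot = T_C/ΔT = 274.75/24.90 = 11.03.
Q̇_max = COP_Carnot × Ẇ = 11.03 × 781.0 W = 8618 W.

8620 W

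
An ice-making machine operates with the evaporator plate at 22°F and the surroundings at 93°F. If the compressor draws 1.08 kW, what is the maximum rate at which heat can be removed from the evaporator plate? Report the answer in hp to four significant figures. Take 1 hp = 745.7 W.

In absolute terms T_C = 267.59 K and T_H = 307.04 K, so ΔT = 39.44 K.
COP_Carnot = T_C/ΔT = 267.59/39.44 = 6.784.
Q̇_max = COP_Carnot × Ẇ = 6.784 × 1.080 kW = 7.327 kW = 9.825 hp.

9.825 hp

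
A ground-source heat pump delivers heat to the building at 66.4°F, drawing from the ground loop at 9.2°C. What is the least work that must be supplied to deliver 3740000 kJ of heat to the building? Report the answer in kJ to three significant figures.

127000 kJ

In absolute terms T_C = 282.35 K and T_H = 292.26 K, so ΔT = 9.911 K.
The reversible limit is COP_HP = T_H/ΔT = 29.49, so W_min = Q_H/COP = Q_H·ΔT/T_H.
W_min = 3740000 × 9.911/292.26 = 126800 kJ.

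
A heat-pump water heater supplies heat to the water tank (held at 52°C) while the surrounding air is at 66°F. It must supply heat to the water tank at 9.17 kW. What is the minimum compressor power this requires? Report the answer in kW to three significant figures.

0.934 kW

In absolute terms T_C = 292.04 K and T_H = 325.15 K, so ΔT = 33.11 K.
COP_Carnot = T_H/ΔT = 325.15/33.11 = 9.820.
Ẇ_min = Q̇/COP_Carnot = 9.170/9.820 = 0.9338 kW.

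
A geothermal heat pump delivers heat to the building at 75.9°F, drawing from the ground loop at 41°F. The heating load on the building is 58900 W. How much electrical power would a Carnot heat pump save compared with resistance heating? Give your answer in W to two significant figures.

55000 W

In absolute terms T_C = 278.15 K and T_H = 297.54 K, so ΔT = 19.39 K.
COP_Carnot = T_H/ΔT = 297.54/19.39 = 15.35.
Resistance heating needs Ẇ_res = Q̇_H = 58900 W; the reversible heat pump needs only Ẇ_hp = Q̇_H/COP = 3838 W.
Saving = 58900 − 3838 = 55060 W.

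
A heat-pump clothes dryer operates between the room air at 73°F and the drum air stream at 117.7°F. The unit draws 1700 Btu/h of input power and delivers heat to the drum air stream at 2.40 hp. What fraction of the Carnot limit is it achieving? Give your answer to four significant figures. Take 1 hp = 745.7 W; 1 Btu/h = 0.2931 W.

0.2781

Converting, Q̇_H = 2.400 hp = 6106 Btu/h, so COP_actual = Q̇_H/Ẇ = 6106/1700 = 3.592.
In absolute terms T_C = 295.93 K and T_H = 320.76 K, so ΔT = 24.83 K.
COP_Carnot = T_H/ΔT = 320.76/24.83 = 12.92.
η_II = COP_actual/COP_Carnot = 3.592/12.92 = 0.2781.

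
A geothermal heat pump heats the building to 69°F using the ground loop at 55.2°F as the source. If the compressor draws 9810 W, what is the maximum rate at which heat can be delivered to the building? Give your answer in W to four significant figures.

In absolute terms T_C = 286.04 K and T_H = 293.71 K, so ΔT = 7.667 K.
COP_Carnot = T_H/ΔT = 293.71/7.667 = 38.31.
Q̇_max = COP_Carnot × Ẇ = 38.31 × 9810 W = 375800 W.

375800 W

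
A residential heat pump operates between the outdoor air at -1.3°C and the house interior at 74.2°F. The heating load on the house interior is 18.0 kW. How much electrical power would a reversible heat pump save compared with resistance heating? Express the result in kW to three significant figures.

In absolute terms T_C = 271.85 K and T_H = 296.59 K, so ΔT = 24.74 K.
COP_Carnot = T_H/ΔT = 296.59/24.74 = 11.99.
Resistance heating needs Ẇ_res = Q̇_H = 18.00 kW; the reversible heat pump needs only Ẇ_hp = Q̇_H/COP = 1.502 kW.
Saving = 18.00 − 1.502 = 16.50 kW.

16.5 kW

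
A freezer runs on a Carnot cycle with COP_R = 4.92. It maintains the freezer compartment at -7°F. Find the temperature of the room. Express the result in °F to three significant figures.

COP_R = T_C/(T_H − T_C) gives T_H − T_C = T_C/COP.
With T_C = 251.48 K, T_H = 251.48 × (1 + 1/4.92) = 302.60 K.
Converting, 302.60 K = 85.01°F.

85.0 °F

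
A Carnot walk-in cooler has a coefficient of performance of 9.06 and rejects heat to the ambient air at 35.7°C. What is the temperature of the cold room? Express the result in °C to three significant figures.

For a Carnot refrigerator COP_R = T_C/(T_H − T_C), so T_C = COP·T_H/(1 + COP).
With T_H = 308.85 K, T_C = 9.06 × 308.85/10.06 = 278.15 K.
Converting, 278.15 K = 5.00°C.

5.00 °C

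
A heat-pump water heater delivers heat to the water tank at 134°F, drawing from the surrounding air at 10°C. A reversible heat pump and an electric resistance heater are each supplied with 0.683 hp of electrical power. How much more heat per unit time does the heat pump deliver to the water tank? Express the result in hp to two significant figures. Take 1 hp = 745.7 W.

In absolute terms T_C = 283.15 K and T_H = 329.82 K, so ΔT = 46.67 K.
COP_Carnot = T_H/ΔT = 329.82/46.67 = 7.068.
The heat pump delivers Q̇_H = COP × Ẇ = 4.827 hp; the resistance heater delivers Ẇ = 0.6830 hp.
Extra = (COP − 1)·Ẇ = 4.144 hp.

4.1 hp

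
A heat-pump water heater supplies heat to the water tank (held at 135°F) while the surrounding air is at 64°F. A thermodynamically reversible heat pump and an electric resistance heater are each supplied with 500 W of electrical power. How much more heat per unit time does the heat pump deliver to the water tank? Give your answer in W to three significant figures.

3690 W

In absolute terms T_C = 290.93 K and T_H = 330.37 K, so ΔT = 39.44 K.
COP_Carnot = T_H/ΔT = 330.37/39.44 = 8.376.
The heat pump delivers Q̇_H = COP × Ẇ = 4188 W; the resistance heater delivers Ẇ = 500.0 W.
Extra = (COP − 1)·Ẇ = 3688 W.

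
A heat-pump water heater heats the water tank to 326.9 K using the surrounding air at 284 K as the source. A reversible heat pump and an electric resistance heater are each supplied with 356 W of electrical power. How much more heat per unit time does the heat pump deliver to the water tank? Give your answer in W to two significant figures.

2400 W

The reservoir spacing is ΔT = 326.9 − 284 = 42.90 K.
COP_Carnot = T_H/ΔT = 326.90/42.90 = 7.620.
The heat pump delivers Q̇_H = COP × Ẇ = 2713 W; the resistance heater delivers Ẇ = 356.0 W.
Extra = (COP − 1)·Ẇ = 2357 W.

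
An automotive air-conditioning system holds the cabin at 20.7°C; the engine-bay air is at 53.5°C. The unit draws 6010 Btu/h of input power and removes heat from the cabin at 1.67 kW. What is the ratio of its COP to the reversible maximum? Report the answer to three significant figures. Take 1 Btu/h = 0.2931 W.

Converting, Q̇_C = 1.670 kW = 5698 Btu/h, so COP_actual = Q̇_C/Ẇ = 5698/6010 = 0.9480.
In absolute terms T_C = 293.85 K and T_H = 326.65 K, so ΔT = 32.80 K.
COP_Carnot = T_C/ΔT = 293.85/32.80 = 8.959.
η_II = COP_actual/COP_Carnot = 0.9480/8.959 = 0.1058.

0.106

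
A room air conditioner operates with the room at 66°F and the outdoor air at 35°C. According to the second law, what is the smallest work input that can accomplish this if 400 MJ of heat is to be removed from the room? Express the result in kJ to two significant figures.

In absolute terms T_C = 292.04 K and T_H = 308.15 K, so ΔT = 16.11 K.
The reversible limit is COP_R = T_C/ΔT = 18.13, so W_min = Q_C/COP = Q_C·ΔT/T_C.
W_min = 400.0 × 16.11/292.04 = 22.07 MJ = 22070 kJ.

22000 kJ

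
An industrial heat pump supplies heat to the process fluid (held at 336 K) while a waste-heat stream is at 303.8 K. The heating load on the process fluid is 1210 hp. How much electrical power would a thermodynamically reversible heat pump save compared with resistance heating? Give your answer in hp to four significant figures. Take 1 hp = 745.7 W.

The reservoir spacing is ΔT = 336 − 303.8 = 32.20 K.
COP_Carnot = T_H/ΔT = 336.00/32.20 = 10.43.
Resistance heating needs Ẇ_res = Q̇_H = 1210 hp; the reversible heat pump needs only Ẇ_hp = Q̇_H/COP = 116.0 hp.
Saving = 1210 − 116.0 = 1094 hp.

1094 hp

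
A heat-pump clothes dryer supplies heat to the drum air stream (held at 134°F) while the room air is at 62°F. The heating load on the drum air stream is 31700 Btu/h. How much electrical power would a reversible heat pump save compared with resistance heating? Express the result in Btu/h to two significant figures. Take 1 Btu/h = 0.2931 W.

In absolute terms T_C = 289.82 K and T_H = 329.82 K, so ΔT = 40.00 K.
COP_Carnot = T_H/ΔT = 329.82/40.00 = 8.245.
Resistance heating needs Ẇ_res = Q̇_H = 31700 Btu/h; the reversible heat pump needs only Ẇ_hp = Q̇_H/COP = 3845 Btu/h.
Saving = 31700 − 3845 = 27860 Btu/h.

28000 Btu/h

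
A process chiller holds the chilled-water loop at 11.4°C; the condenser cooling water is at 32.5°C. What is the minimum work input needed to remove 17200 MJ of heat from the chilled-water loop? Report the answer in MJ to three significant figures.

In absolute terms T_C = 284.55 K and T_H = 305.65 K, so ΔT = 21.10 K.
The reversible limit is COP_R = T_C/ΔT = 13.49, so W_min = Q_C/COP = Q_C·ΔT/T_C.
W_min = 17200 × 21.10/284.55 = 1275 MJ.

1280 MJ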